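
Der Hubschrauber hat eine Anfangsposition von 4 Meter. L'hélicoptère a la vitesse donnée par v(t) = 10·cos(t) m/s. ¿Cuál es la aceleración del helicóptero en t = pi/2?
Debemos derivar nuestra ecuación de la velocidad v(t) = 10·cos(t) 1 vez. Tomando d/dt de v(t), encontramos a(t) = -10·sin(t). De la ecuación de la aceleración a(t) = -10·sin(t), sustituimos t = pi/2 para obtener a = -10.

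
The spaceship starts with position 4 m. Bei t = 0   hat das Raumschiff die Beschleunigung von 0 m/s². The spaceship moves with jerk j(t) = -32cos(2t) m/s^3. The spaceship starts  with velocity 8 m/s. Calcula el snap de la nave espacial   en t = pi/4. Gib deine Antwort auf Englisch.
To solve this, we need to take 1 derivative of our jerk equation j(t) = -32·cos(2·t). Taking d/dt of j(t), we find s(t) = 64·sin(2·t). Using s(t) = 64·sin(2·t) and substituting t = pi/4, we find s = 64.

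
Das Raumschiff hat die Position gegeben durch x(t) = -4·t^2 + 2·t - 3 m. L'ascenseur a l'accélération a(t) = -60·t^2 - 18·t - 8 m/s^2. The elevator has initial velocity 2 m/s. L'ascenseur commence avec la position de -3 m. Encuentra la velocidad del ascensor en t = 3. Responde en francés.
Nous devons trouver la primitive de notre équation de l'accélération a(t) = -60·t^2 - 18·t - 8 1 fois. La primitive de l'accélération, avec v(0) = 2, donne la vitesse: v(t) = -20·t^3 - 9·t^2 - 8·t + 2. De l'équation de la vitesse v(t) = -20·t^3 - 9·t^2 - 8·t + 2, nous substituons t = 3 pour obtenir v = -643.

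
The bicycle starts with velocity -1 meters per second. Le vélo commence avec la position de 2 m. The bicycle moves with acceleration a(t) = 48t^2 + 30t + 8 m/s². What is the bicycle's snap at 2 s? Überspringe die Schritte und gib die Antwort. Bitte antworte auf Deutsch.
Die Antwort ist 96.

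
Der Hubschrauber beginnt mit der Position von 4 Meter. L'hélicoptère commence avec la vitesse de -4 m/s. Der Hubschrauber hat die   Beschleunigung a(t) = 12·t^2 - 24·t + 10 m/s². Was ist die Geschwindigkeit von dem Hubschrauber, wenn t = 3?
Um dies zu lösen, müssen wir 1 Stammfunktion unserer Gleichung für die Beschleunigung a(t) = 12·t^2 - 24·t + 10 finden. Mit ∫a(t)dt und Anwendung von v(0) = -4, finden wir v(t) = 4·t^3 - 12·t^2 + 10·t - 4. Mit v(t) = 4·t^3 - 12·t^2 + 10·t - 4 und Einsetzen von t = 3, finden wir v = 26.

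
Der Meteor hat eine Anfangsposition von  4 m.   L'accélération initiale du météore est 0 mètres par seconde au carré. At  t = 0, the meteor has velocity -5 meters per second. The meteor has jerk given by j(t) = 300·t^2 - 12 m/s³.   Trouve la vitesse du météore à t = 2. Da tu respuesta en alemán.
Wir müssen unsere Gleichung für den Ruck j(t) = 300·t^2 - 12 2-mal integrieren. Das Integral von dem Ruck, mit a(0) = 0, ergibt die Beschleunigung: a(t) = 100·t^3 - 12·t. Mit ∫a(t)dt und Anwendung von v(0) = -5, finden wir v(t) = 25·t^4 - 6·t^2 - 5. Aus der Gleichung für die Geschwindigkeit v(t) = 25·t^4 - 6·t^2 - 5, setzen wir t = 2 ein und erhalten v = 371.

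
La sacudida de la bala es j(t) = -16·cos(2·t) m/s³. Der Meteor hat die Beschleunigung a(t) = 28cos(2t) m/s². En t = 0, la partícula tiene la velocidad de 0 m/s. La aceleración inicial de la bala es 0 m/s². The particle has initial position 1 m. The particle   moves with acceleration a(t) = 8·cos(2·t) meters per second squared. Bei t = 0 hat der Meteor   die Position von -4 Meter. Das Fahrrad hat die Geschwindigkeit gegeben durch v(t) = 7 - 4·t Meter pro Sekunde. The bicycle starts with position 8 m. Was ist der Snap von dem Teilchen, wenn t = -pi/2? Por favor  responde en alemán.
Um dies zu lösen, müssen wir 2 Ableitungen unserer Gleichung für die Beschleunigung a(t) = 8·cos(2·t) nehmen. Durch Ableiten von der Beschleunigung erhalten wir den Ruck: j(t) = -16·sin(2·t). Durch Ableiten von dem Ruck erhalten wir den Snap: s(t) = -32·cos(2·t). Mit s(t) = -32·cos(2·t) und Einsetzen von t = -pi/2, finden wir s = 32.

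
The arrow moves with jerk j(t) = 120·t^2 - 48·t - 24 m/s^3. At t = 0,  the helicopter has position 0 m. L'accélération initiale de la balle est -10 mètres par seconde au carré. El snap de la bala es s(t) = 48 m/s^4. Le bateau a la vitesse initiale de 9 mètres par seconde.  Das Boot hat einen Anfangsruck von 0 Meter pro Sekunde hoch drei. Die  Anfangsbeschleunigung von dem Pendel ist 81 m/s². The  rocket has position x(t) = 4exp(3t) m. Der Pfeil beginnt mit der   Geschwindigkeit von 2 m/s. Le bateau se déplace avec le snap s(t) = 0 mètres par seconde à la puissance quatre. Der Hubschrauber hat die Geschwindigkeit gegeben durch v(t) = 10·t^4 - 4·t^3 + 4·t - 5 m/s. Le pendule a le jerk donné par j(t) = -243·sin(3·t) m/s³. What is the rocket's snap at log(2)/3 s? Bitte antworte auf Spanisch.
Partiendo de la posición x(t) = 4·exp(3·t), tomamos 4 derivadas. Derivando la posición, obtenemos la velocidad: v(t) = 12·exp(3·t). Derivando la velocidad, obtenemos la aceleración: a(t) = 36·exp(3·t). Derivando la aceleración, obtenemos la sacudida: j(t) = 108·exp(3·t). Derivando la sacudida, obtenemos el snap: s(t) = 324·exp(3·t). De la ecuación del snap s(t) = 324·exp(3·t), sustituimos t = log(2)/3 para obtener s = 648.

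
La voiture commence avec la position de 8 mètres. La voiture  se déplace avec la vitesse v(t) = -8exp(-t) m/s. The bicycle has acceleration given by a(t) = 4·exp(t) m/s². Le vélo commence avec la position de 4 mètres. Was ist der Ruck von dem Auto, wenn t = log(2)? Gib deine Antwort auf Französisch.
Pour résoudre ceci, nous devons prendre 2 dérivées de notre équation de la vitesse v(t) = -8·exp(-t). En dérivant la vitesse, nous obtenons l'accélération: a(t) = 8·exp(-t). La dérivée de l'accélération donne le jerk: j(t) = -8·exp(-t). De l'équation du jerk j(t) = -8·exp(-t), nous substituons t = log(2) pour obtenir j = -4.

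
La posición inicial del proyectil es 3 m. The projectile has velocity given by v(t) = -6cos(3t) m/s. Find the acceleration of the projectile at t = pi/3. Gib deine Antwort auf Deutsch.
Ausgehend von der Geschwindigkeit v(t) = -6·cos(3·t), nehmen wir 1 Ableitung. Die Ableitung von der Geschwindigkeit ergibt die Beschleunigung: a(t) = 18·sin(3·t). Wir haben die Beschleunigung a(t) = 18·sin(3·t). Durch Einsetzen von t = pi/3: a(pi/3) = 0.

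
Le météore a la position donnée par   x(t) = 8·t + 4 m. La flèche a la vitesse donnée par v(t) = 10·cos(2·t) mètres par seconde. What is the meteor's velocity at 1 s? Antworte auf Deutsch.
Ausgehend von der Position x(t) = 8·t + 4, nehmen wir 1 Ableitung. Durch Ableiten von der Position erhalten wir die Geschwindigkeit: v(t) = 8. Aus der Gleichung für die Geschwindigkeit v(t) = 8, setzen wir t = 1 ein und erhalten v = 8.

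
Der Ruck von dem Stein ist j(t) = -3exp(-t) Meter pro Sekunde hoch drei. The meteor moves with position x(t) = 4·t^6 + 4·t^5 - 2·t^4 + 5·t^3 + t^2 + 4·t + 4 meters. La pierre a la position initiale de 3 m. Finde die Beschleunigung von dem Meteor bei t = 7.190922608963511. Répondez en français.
Pour résoudre ceci, nous devons prendre 2 dérivées de notre équation de la position x(t) = 4·t^6 + 4·t^5 - 2·t^4 + 5·t^3 + t^2 + 4·t + 4. La dérivée de la position donne la vitesse: v(t) = 24·t^5 + 20·t^4 - 8·t^3 + 15·t^2 + 2·t + 4. En dérivant la vitesse, nous obtenons l'accélération: a(t) = 120·t^4 + 80·t^3 - 24·t^2 + 30·t + 2. De l'équation de l'accélération a(t) = 120·t^4 + 80·t^3 - 24·t^2 + 30·t + 2, nous substituons t = 7.190922608963511 pour obtenir a = 349586.796183674.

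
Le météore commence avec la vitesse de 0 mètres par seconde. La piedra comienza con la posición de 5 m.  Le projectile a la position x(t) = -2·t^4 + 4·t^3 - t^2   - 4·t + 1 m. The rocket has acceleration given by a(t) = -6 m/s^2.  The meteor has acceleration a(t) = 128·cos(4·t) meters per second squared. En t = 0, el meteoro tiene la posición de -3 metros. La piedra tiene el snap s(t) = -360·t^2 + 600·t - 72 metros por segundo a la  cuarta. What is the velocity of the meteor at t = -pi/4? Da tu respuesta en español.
Necesitamos integrar nuestra ecuación de la aceleración a(t) = 128·cos(4·t) 1 vez. Integrando la aceleración y usando la condición inicial v(0) = 0, obtenemos v(t) = 32·sin(4·t). De la ecuación de la velocidad v(t) = 32·sin(4·t), sustituimos t = -pi/4 para obtener v = 0.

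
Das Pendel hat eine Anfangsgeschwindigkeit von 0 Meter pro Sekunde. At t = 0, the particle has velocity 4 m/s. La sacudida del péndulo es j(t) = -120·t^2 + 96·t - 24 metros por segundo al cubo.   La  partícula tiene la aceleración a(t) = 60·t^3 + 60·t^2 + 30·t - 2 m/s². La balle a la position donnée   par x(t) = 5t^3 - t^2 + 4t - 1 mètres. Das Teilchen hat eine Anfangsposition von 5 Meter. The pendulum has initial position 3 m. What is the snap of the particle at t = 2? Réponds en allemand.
Wir müssen unsere Gleichung für die Beschleunigung a(t) = 60·t^3 + 60·t^2 + 30·t - 2 2-mal ableiten. Mit d/dt von a(t) finden wir j(t) = 180·t^2 + 120·t + 30. Die Ableitung von dem Ruck ergibt den Snap: s(t) = 360·t + 120. Aus der Gleichung für den Snap s(t) = 360·t + 120, setzen wir t = 2 ein und erhalten s = 840.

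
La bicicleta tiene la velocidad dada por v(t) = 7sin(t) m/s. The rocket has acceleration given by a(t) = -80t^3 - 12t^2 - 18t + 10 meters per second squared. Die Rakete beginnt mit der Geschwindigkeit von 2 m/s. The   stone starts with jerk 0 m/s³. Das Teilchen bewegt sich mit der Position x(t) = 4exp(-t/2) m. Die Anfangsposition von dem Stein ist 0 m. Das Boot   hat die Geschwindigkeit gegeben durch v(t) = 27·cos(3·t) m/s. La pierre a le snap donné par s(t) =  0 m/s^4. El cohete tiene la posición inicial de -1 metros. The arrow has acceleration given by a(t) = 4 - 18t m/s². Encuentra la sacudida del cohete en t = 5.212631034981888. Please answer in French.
En partant de l'accélération a(t) = -80·t^3 - 12·t^2 - 18·t + 10, nous prenons 1 dérivée. La dérivée de l'accélération donne le jerk: j(t) = -240·t^2 - 24·t - 18. En utilisant j(t) = -240·t^2 - 24·t - 18 et en substituant t = 5.212631034981888, nous trouvons j = -6664.26849848509.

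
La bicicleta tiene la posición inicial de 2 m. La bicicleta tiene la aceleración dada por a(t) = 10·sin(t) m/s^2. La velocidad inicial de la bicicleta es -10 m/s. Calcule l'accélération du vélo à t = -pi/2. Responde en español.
Usando a(t) = 10·sin(t) y sustituyendo t = -pi/2, encontramos a = -10.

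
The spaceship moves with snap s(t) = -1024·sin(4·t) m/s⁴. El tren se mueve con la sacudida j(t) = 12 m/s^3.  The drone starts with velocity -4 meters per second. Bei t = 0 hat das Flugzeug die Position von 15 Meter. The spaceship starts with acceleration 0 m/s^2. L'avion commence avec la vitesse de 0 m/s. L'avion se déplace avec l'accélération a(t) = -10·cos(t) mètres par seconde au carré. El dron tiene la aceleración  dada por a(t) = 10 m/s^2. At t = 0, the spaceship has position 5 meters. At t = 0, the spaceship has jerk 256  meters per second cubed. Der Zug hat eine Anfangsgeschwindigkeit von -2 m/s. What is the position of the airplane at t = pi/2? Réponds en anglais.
To find the answer, we compute 2 integrals of a(t) = -10·cos(t). Integrating acceleration and using the initial condition v(0) = 0, we get v(t) = -10·sin(t). Integrating velocity and using the initial condition x(0) = 15, we get x(t) = 10·cos(t) + 5. Using x(t) = 10·cos(t) + 5 and substituting t = pi/2, we find x = 5.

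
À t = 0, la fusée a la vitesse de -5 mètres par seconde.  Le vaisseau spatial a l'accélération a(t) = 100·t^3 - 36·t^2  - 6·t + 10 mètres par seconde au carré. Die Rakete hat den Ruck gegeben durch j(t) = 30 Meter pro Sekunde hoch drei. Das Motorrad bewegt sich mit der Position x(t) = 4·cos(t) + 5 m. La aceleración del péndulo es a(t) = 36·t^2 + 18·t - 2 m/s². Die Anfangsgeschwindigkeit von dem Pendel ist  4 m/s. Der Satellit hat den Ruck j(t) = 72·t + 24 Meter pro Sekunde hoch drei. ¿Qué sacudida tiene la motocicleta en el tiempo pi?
Para resolver esto, necesitamos tomar 3 derivadas de nuestra ecuación de la posición x(t) = 4·cos(t) + 5. Tomando d/dt de x(t), encontramos v(t) = -4·sin(t). Derivando la velocidad, obtenemos la aceleración: a(t) = -4·cos(t). Tomando d/dt de a(t), encontramos j(t) = 4·sin(t). De la ecuación de la sacudida j(t) = 4·sin(t), sustituimos t = pi para obtener j = 0.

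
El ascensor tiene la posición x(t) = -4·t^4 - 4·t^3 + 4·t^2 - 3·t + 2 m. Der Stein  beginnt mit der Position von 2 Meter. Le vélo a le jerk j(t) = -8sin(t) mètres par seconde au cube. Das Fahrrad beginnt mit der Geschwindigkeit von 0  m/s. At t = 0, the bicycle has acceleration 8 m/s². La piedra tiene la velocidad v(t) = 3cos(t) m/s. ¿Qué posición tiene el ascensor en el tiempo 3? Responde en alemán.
Mit x(t) = -4·t^4 - 4·t^3 + 4·t^2 - 3·t + 2 und Einsetzen von t = 3, finden wir x = -403.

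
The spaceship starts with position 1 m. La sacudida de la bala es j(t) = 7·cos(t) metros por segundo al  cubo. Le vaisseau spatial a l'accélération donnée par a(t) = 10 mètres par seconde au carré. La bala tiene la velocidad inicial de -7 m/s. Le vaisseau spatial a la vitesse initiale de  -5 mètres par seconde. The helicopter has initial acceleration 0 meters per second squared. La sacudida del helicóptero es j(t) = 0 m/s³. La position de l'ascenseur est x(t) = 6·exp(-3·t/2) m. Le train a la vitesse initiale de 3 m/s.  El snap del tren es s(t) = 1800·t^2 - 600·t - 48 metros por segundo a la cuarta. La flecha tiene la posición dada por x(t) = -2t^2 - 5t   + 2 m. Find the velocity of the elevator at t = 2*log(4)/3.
We must differentiate our position equation x(t) = 6·exp(-3·t/2) 1 time. Differentiating position, we get velocity: v(t) = -9·exp(-3·t/2). Using v(t) = -9·exp(-3·t/2) and substituting t = 2*log(4)/3, we find v = -9/4.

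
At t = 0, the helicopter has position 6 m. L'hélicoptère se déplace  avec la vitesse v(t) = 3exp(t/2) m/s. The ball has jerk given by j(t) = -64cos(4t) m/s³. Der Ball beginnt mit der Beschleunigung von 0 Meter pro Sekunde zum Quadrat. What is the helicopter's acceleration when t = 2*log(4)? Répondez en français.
Nous devons dériver notre équation de la vitesse v(t) = 3·exp(t/2) 1 fois. La dérivée de la vitesse donne l'accélération: a(t) = 3·exp(t/2)/2. De l'équation de l'accélération a(t) = 3·exp(t/2)/2, nous substituons t = 2*log(4) pour obtenir a = 6.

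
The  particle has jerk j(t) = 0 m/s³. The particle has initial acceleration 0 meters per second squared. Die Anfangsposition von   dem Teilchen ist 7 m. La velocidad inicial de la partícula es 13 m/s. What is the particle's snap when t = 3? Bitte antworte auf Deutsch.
Wir müssen unsere Gleichung für den Ruck j(t) = 0 1-mal ableiten. Mit d/dt von j(t) finden wir s(t) = 0. Wir haben den Snap s(t) = 0. Durch Einsetzen von t = 3: s(3) = 0.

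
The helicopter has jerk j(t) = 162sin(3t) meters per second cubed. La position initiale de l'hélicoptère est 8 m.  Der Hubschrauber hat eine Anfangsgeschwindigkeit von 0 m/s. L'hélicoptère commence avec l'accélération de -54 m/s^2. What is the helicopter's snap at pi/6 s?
Starting from jerk j(t) = 162·sin(3·t), we take 1 derivative. Taking d/dt of j(t), we find s(t) = 486·cos(3·t). Using s(t) = 486·cos(3·t) and substituting t = pi/6, we find s = 0.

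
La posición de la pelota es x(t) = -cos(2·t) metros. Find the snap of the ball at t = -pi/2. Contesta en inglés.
We must differentiate our position equation x(t) = -cos(2·t) 4 times. The derivative of position gives velocity: v(t) = 2·sin(2·t). Differentiating velocity, we get acceleration: a(t) = 4·cos(2·t). Differentiating acceleration, we get jerk: j(t) = -8·sin(2·t). The derivative of jerk gives snap: s(t) = -16·cos(2·t). Using s(t) = -16·cos(2·t) and substituting t = -pi/2, we find s = 16.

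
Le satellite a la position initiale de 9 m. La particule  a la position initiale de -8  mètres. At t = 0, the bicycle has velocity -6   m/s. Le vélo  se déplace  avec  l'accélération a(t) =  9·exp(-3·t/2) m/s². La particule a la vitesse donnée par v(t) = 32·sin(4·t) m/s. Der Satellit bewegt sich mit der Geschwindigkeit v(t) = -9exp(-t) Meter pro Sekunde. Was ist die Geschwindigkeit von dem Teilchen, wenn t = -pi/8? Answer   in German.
Mit v(t) = 32·sin(4·t) und Einsetzen von t = -pi/8, finden wir v = -32.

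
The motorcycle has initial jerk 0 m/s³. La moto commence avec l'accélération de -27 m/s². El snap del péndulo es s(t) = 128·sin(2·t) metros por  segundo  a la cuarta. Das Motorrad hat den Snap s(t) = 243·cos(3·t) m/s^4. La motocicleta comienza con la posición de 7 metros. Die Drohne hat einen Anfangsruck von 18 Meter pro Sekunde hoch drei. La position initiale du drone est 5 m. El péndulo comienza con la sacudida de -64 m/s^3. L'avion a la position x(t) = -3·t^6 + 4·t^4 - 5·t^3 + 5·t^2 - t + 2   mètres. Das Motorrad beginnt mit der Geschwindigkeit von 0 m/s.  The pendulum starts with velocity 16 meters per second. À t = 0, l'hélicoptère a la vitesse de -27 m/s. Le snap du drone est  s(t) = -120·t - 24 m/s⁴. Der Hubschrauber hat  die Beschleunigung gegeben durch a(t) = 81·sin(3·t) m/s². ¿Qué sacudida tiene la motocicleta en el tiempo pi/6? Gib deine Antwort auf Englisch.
We must find the antiderivative of our snap equation s(t) = 243·cos(3·t) 1 time. The integral of snap, with j(0) = 0, gives jerk: j(t) = 81·sin(3·t). From the given jerk equation j(t) = 81·sin(3·t), we substitute t = pi/6 to get j = 81.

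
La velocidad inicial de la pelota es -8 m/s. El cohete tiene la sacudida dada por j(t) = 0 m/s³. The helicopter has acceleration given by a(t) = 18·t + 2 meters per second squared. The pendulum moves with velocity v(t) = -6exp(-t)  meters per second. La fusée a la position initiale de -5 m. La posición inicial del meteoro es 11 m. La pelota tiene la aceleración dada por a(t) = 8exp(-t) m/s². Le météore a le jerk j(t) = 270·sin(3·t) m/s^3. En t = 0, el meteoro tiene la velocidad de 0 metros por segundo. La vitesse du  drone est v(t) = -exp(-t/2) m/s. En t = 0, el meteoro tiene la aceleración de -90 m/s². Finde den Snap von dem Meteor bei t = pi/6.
Ausgehend von dem Ruck j(t) = 270·sin(3·t), nehmen wir 1 Ableitung. Durch Ableiten von dem Ruck erhalten wir den Snap: s(t) = 810·cos(3·t). Wir haben den Snap s(t) = 810·cos(3·t). Durch Einsetzen von t = pi/6: s(pi/6) = 0.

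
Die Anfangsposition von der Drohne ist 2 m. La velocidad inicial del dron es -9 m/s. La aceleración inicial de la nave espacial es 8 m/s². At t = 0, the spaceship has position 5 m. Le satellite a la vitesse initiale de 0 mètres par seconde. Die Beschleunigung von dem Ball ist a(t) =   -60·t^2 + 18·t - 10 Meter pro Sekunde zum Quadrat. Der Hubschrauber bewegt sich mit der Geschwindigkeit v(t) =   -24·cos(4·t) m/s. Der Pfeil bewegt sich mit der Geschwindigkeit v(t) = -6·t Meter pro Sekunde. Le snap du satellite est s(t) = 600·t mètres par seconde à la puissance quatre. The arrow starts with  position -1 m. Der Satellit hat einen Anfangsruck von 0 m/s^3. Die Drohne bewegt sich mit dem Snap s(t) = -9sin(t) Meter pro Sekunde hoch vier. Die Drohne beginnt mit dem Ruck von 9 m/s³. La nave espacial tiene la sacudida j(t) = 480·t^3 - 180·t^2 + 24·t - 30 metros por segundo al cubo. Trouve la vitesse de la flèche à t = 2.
De l'équation de la vitesse v(t) = -6·t, nous substituons t = 2 pour obtenir v = -12.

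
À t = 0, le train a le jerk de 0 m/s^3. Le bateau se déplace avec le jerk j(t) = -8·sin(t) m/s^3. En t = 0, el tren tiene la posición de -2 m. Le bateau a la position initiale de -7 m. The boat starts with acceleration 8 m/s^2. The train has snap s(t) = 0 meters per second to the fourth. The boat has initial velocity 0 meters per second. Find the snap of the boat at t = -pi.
Starting from jerk j(t) = -8·sin(t), we take 1 derivative. Taking d/dt of j(t), we find s(t) = -8·cos(t). From the given snap equation s(t) = -8·cos(t), we substitute t = -pi to get s = 8.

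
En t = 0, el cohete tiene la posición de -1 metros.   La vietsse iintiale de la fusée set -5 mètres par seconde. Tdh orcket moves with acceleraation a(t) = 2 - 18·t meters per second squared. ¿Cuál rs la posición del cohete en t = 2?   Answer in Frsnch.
En partant de l'accélération a(t) = 2 - 18·t, nous prenons 2 primitives. La primitive de l'accélération, avec v(0) = -5, donne la vitesse: v(t) = -9·t^2 + 2·t - 5. En prenant ∫v(t)dt et en appliquant x(0) = -1, nous trouvons x(t) = -3·t^3 + t^2 - 5·t - 1. En utilisant x(t) = -3·t^3 + t^2 - 5·t - 1 et en substituant t = 2, nous trouvons x = -31.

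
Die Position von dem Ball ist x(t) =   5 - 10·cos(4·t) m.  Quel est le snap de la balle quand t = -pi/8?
En partant de la position x(t) = 5 - 10·cos(4·t), nous prenons 4 dérivées. La dérivée de la position donne la vitesse: v(t) = 40·sin(4·t). La dérivée de la vitesse donne l'accélération: a(t) = 160·cos(4·t). En dérivant l'accélération, nous obtenons le jerk: j(t) = -640·sin(4·t). La dérivée du jerk donne le snap: s(t) = -2560·cos(4·t). De l'équation du snap s(t) = -2560·cos(4·t), nous substituons t = -pi/8 pour obtenir s = 0.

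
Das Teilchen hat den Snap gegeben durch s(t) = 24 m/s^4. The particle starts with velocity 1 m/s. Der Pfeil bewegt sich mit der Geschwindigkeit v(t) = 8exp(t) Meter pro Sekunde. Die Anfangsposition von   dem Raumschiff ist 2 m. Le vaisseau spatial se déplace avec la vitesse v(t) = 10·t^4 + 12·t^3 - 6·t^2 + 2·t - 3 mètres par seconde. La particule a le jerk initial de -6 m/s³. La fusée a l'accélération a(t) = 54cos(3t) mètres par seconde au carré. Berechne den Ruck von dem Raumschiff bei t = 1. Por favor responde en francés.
En partant de la vitesse v(t) = 10·t^4 + 12·t^3 - 6·t^2 + 2·t - 3, nous prenons 2 dérivées. En prenant d/dt de v(t), nous trouvons a(t) = 40·t^3 + 36·t^2 - 12·t + 2. La dérivée de l'accélération donne le jerk: j(t) = 120·t^2 + 72·t - 12. Nous avons le jerk j(t) = 120·t^2 + 72·t - 12. En substituant t = 1: j(1) = 180.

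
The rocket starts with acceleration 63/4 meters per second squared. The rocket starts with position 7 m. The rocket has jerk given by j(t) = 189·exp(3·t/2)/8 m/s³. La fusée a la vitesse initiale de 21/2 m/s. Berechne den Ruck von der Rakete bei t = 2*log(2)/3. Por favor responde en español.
Tenemos la sacudida j(t) = 189·exp(3·t/2)/8. Sustituyendo t = 2*log(2)/3: j(2*log(2)/3) = 189/4.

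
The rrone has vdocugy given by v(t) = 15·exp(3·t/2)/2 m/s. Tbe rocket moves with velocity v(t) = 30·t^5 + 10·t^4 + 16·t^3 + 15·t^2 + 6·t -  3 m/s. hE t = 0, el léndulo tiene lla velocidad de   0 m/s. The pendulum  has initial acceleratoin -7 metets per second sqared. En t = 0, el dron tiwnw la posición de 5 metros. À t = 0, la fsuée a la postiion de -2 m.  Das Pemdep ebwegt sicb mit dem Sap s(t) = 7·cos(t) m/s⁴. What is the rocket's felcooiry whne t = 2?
From the given velocity equation v(t) = 30·t^5 + 10·t^4 + 16·t^3 + 15·t^2 + 6·t - 3, we substitute t = 2 to get v = 1317.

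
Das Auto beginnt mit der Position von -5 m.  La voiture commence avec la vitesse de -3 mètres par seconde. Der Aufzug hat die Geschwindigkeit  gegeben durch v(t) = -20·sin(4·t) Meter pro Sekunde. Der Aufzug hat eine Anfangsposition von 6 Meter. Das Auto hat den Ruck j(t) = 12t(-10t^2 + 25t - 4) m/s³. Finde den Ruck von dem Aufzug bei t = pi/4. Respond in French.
Nous devons dériver notre équation de la vitesse v(t) = -20·sin(4·t) 2 fois. La dérivée de la vitesse donne l'accélération: a(t) = -80·cos(4·t). En prenant d/dt de a(t), nous trouvons j(t) = 320·sin(4·t). Nous avons le jerk j(t) = 320·sin(4·t). En substituant t = pi/4: j(pi/4) = 0.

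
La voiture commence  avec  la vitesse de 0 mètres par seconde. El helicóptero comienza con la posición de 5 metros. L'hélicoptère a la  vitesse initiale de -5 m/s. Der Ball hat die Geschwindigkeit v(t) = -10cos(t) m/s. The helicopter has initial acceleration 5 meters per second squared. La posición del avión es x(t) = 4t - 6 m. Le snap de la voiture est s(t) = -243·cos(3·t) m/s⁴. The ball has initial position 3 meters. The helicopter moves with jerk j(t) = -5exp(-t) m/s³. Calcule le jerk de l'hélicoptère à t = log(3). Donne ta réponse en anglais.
From the given jerk equation j(t) = -5·exp(-t), we substitute t = log(3) to get j = -5/3.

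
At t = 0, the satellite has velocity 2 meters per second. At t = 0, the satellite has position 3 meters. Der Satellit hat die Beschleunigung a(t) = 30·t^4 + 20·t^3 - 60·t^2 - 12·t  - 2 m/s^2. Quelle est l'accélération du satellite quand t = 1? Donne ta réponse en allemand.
Wir haben die Beschleunigung a(t) = 30·t^4 + 20·t^3 - 60·t^2 - 12·t - 2. Durch Einsetzen von t = 1: a(1) = -24.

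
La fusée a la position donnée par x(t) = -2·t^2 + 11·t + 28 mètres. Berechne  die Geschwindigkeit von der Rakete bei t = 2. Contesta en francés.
Nous devons dériver notre équation de la position x(t) = -2·t^2 + 11·t + 28 1 fois. En prenant d/dt de x(t), nous trouvons v(t) = 11 - 4·t. Nous avons la vitesse v(t) = 11 - 4·t. En substituant t = 2: v(2) = 3.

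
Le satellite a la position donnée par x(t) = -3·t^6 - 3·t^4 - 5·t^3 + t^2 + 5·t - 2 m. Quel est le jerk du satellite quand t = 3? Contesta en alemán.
Ausgehend von der Position x(t) = -3·t^6 - 3·t^4 - 5·t^3 + t^2 + 5·t - 2, nehmen wir 3 Ableitungen. Durch Ableiten von der Position erhalten wir die Geschwindigkeit: v(t) = -18·t^5 - 12·t^3 - 15·t^2 + 2·t + 5. Durch Ableiten von der Geschwindigkeit erhalten wir die Beschleunigung: a(t) = -90·t^4 - 36·t^2 - 30·t + 2. Mit d/dt von a(t) finden wir j(t) = -360·t^3 - 72·t - 30. Aus der Gleichung für den Ruck j(t) = -360·t^3 - 72·t - 30, setzen wir t = 3 ein und erhalten j = -9966.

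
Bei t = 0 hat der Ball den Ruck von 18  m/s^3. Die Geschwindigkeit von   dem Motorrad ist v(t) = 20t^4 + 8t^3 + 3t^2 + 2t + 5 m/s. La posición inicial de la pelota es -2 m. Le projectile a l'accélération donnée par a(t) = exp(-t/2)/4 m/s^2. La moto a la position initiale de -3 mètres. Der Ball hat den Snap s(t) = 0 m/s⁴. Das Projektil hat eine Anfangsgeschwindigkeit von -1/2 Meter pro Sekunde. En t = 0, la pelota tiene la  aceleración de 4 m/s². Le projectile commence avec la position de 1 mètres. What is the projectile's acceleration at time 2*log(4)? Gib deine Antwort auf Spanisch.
De la ecuación de la aceleración a(t) = exp(-t/2)/4, sustituimos t = 2*log(4) para obtener a = 1/16.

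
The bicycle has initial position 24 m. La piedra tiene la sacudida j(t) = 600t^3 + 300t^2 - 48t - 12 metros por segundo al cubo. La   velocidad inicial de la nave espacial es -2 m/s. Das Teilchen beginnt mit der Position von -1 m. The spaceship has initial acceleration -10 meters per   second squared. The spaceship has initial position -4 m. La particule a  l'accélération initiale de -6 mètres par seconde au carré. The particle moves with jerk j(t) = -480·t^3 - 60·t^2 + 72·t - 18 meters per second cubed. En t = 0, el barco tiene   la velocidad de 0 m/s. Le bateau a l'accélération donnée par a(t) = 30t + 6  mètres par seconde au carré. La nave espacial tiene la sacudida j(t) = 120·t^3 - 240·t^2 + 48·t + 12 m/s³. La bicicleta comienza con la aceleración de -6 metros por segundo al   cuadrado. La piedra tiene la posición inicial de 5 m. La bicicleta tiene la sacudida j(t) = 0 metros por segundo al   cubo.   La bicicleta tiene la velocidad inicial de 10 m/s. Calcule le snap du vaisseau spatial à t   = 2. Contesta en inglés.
To solve this, we need to take 1 derivative of our jerk equation j(t) = 120·t^3 - 240·t^2 + 48·t + 12. Differentiating jerk, we get snap: s(t) = 360·t^2 - 480·t + 48. Using s(t) = 360·t^2 - 480·t + 48 and substituting t = 2, we find s = 528.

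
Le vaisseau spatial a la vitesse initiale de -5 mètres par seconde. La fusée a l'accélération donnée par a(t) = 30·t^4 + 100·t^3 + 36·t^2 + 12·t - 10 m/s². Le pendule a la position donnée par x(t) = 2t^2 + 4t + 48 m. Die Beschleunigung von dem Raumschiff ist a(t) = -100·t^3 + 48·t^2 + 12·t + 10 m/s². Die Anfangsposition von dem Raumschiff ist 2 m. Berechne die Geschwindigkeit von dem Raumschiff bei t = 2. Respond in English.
We must find the antiderivative of our acceleration equation a(t) = -100·t^3 + 48·t^2 + 12·t + 10 1 time. The antiderivative of acceleration, with v(0) = -5, gives velocity: v(t) = -25·t^4 + 16·t^3 + 6·t^2 + 10·t - 5. From the given velocity equation v(t) = -25·t^4 + 16·t^3 + 6·t^2 + 10·t - 5, we substitute t = 2 to get v = -233.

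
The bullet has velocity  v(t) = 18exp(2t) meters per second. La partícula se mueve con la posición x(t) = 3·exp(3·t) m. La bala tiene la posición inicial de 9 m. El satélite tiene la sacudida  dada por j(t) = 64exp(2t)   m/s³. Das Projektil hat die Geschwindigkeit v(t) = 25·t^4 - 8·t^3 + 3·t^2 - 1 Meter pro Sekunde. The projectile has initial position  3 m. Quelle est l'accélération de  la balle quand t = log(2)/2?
Pour résoudre ceci, nous devons prendre 1 dérivée de notre équation de la vitesse v(t) = 18·exp(2·t). En dérivant la vitesse, nous obtenons l'accélération: a(t) = 36·exp(2·t). De l'équation de l'accélération a(t) = 36·exp(2·t), nous substituons t = log(2)/2 pour obtenir a = 72.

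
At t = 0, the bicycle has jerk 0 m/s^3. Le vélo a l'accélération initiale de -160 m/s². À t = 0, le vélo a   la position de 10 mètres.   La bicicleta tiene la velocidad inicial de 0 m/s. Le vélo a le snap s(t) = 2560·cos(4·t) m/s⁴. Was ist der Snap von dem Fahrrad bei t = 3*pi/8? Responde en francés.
En utilisant s(t) = 2560·cos(4·t) et en substituant t = 3*pi/8, nous trouvons s = 0.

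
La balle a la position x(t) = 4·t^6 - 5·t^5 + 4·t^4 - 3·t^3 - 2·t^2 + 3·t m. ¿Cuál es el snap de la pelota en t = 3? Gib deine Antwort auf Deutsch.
Um dies zu lösen, müssen wir 4 Ableitungen unserer Gleichung für die Position x(t) = 4·t^6 - 5·t^5 + 4·t^4 - 3·t^3 - 2·t^2 + 3·t nehmen. Durch Ableiten von der Position erhalten wir die Geschwindigkeit: v(t) = 24·t^5 - 25·t^4 + 16·t^3 - 9·t^2 - 4·t + 3. Die Ableitung von der Geschwindigkeit ergibt die Beschleunigung: a(t) = 120·t^4 - 100·t^3 + 48·t^2 - 18·t - 4. Mit d/dt von a(t) finden wir j(t) = 480·t^3 - 300·t^2 + 96·t - 18. Mit d/dt von j(t) finden wir s(t) = 1440·t^2 - 600·t + 96. Aus der Gleichung für den Snap s(t) = 1440·t^2 - 600·t + 96, setzen wir t = 3 ein und erhalten s = 11256.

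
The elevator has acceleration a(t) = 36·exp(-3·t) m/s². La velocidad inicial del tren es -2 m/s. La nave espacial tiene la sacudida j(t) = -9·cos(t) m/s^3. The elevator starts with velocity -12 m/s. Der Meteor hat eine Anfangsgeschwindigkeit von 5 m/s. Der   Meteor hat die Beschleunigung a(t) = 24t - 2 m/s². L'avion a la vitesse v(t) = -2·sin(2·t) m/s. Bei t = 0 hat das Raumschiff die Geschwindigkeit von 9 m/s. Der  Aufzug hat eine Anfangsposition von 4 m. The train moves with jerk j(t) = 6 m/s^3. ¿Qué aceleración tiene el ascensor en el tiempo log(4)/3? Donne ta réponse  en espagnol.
De la ecuación de la aceleración a(t) = 36·exp(-3·t), sustituimos t = log(4)/3 para obtener a = 9.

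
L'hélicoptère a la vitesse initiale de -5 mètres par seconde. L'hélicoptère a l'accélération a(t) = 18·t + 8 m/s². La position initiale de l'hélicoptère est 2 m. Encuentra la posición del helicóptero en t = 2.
Debemos encontrar la integral de nuestra ecuación de la aceleración a(t) = 18·t + 8 2 veces. La integral de la aceleración es la velocidad. Usando v(0) = -5, obtenemos v(t) = 9·t^2 + 8·t - 5. Integrando la velocidad y usando la condición inicial x(0) = 2, obtenemos x(t) = 3·t^3 + 4·t^2 - 5·t + 2. De la ecuación de la posición x(t) = 3·t^3 + 4·t^2 - 5·t + 2, sustituimos t = 2 para obtener x = 32.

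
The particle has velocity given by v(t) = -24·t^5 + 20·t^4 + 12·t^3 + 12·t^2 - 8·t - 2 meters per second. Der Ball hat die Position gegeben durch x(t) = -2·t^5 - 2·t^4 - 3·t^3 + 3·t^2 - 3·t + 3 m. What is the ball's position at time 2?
We have position x(t) = -2·t^5 - 2·t^4 - 3·t^3 + 3·t^2 - 3·t + 3. Substituting t = 2: x(2) = -111.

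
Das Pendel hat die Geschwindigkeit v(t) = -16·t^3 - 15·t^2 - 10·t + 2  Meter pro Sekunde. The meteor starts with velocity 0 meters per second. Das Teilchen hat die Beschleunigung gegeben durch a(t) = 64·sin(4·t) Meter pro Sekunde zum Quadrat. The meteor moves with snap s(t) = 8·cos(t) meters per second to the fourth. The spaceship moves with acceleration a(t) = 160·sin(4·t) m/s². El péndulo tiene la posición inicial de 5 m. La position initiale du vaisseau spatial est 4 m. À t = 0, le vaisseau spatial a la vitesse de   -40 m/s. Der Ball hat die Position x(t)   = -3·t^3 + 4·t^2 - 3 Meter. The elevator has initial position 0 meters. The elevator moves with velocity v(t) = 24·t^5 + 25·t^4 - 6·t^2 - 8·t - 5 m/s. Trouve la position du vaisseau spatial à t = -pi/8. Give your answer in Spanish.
Debemos encontrar la integral de nuestra ecuación de la aceleración a(t) = 160·sin(4·t) 2 veces. La integral de la aceleración es la velocidad. Usando v(0) = -40, obtenemos v(t) = -40·cos(4·t). Tomando ∫v(t)dt y aplicando x(0) = 4, encontramos x(t) = 4 - 10·sin(4·t). Usando x(t) = 4 - 10·sin(4·t) y sustituyendo t = -pi/8, encontramos x = 14.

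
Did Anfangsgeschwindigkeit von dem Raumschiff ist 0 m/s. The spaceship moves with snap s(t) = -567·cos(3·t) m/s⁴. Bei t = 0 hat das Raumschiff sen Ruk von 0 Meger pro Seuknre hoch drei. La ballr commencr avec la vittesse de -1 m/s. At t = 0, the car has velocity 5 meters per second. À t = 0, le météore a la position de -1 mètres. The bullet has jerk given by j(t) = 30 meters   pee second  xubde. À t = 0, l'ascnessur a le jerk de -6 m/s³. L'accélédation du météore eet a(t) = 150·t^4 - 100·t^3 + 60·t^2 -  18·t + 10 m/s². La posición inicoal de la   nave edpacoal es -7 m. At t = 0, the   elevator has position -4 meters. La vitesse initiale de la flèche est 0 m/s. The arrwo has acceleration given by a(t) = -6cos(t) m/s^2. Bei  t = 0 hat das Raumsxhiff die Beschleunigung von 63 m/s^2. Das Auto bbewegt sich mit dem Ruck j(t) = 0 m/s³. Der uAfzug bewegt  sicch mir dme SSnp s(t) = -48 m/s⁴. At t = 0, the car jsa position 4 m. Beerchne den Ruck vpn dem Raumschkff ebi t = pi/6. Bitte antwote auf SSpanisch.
Debemos encontrar la antiderivada de nuestra ecuación del snap s(t) = -567·cos(3·t) 1 vez. Integrando el snap y usando la condición inicial j(0) = 0, obtenemos j(t) = -189·sin(3·t). Usando j(t) = -189·sin(3·t) y sustituyendo t = pi/6, encontramos j = -189.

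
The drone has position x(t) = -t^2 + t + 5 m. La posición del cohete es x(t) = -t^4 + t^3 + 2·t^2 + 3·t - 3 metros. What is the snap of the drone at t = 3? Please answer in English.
To solve this, we need to take 4 derivatives of our position equation x(t) = -t^2 + t + 5. Differentiating position, we get velocity: v(t) = 1 - 2·t. The derivative of velocity gives acceleration: a(t) = -2. Taking d/dt of a(t), we find j(t) = 0. Taking d/dt of j(t), we find s(t) = 0. From the given snap equation s(t) = 0, we substitute t = 3 to get s = 0.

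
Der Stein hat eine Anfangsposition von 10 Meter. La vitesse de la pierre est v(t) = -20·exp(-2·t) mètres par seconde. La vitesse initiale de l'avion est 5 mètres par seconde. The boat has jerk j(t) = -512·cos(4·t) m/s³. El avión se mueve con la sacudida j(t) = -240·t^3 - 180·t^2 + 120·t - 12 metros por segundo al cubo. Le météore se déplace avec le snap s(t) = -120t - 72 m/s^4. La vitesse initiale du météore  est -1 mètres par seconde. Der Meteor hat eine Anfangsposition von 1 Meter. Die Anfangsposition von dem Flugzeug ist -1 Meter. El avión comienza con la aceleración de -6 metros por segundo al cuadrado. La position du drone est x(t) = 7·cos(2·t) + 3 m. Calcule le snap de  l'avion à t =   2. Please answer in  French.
Pour résoudre ceci, nous devons prendre 1 dérivée de notre équation du jerk j(t) = -240·t^3 - 180·t^2 + 120·t - 12. En prenant d/dt de j(t), nous trouvons s(t) = -720·t^2 - 360·t + 120. En utilisant s(t) = -720·t^2 - 360·t + 120 et en substituant t = 2, nous trouvons s = -3480.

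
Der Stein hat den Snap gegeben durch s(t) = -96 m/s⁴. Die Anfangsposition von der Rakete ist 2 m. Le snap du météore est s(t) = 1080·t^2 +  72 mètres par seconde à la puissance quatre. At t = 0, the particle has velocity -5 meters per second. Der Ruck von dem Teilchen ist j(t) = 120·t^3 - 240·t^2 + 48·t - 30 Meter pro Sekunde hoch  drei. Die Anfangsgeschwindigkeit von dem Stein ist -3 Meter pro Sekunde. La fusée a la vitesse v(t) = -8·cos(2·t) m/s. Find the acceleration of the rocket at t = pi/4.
To solve this, we need to take 1 derivative of our velocity equation v(t) = -8·cos(2·t). Taking d/dt of v(t), we find a(t) = 16·sin(2·t). From the given acceleration equation a(t) = 16·sin(2·t), we substitute t = pi/4 to get a = 16.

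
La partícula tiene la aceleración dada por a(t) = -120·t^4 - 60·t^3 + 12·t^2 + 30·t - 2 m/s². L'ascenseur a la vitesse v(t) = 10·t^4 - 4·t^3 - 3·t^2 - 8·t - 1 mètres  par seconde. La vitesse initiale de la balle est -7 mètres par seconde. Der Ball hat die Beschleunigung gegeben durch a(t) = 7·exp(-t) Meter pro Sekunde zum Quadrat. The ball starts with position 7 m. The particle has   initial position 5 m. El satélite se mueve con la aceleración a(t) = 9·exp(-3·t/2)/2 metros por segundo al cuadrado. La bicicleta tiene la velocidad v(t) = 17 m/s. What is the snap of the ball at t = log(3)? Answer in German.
Ausgehend von der Beschleunigung a(t) = 7·exp(-t), nehmen wir 2 Ableitungen. Die Ableitung von der Beschleunigung ergibt den Ruck: j(t) = -7·exp(-t). Die Ableitung von dem Ruck ergibt den Snap: s(t) = 7·exp(-t). Aus der Gleichung für den Snap s(t) = 7·exp(-t), setzen wir t = log(3) ein und erhalten s = 7/3.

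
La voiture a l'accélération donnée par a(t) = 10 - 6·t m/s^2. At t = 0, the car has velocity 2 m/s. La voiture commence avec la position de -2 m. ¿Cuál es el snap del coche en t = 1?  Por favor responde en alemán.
Um dies zu lösen, müssen wir 2 Ableitungen unserer Gleichung für die Beschleunigung a(t) = 10 - 6·t nehmen. Durch Ableiten von der Beschleunigung erhalten wir den Ruck: j(t) = -6. Durch Ableiten von dem Ruck erhalten wir den Snap: s(t) = 0. Wir haben den Snap s(t) = 0. Durch Einsetzen von t = 1: s(1) = 0.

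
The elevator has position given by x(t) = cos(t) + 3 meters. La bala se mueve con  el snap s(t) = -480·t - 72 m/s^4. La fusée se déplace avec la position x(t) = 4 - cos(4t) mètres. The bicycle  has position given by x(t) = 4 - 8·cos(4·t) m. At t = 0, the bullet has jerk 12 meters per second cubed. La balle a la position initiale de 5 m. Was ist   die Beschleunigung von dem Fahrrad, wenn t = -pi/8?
Um dies zu lösen, müssen wir 2 Ableitungen unserer Gleichung für die Position x(t) = 4 - 8·cos(4·t) nehmen. Die Ableitung von der Position ergibt die Geschwindigkeit: v(t) = 32·sin(4·t). Durch Ableiten von der Geschwindigkeit erhalten wir die Beschleunigung: a(t) = 128·cos(4·t). Mit a(t) = 128·cos(4·t) und Einsetzen von t = -pi/8, finden wir a = 0.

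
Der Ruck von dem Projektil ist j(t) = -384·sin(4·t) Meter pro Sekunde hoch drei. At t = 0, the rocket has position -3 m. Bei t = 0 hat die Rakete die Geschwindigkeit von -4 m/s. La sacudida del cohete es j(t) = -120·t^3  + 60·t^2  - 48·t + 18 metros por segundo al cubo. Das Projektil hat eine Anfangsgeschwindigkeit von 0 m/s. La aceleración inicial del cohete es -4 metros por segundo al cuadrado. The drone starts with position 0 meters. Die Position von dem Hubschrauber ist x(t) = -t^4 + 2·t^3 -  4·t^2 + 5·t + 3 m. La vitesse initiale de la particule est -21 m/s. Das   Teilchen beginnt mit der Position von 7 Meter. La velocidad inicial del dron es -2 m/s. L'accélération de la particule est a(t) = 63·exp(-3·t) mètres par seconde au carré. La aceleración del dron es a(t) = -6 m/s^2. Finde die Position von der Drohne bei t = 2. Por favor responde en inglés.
We need to integrate our acceleration equation a(t) = -6 2 times. The integral of acceleration is velocity. Using v(0) = -2, we get v(t) = -6·t - 2. Integrating velocity and using the initial condition x(0) = 0, we get x(t) = -3·t^2 - 2·t. From the given position equation x(t) = -3·t^2 - 2·t, we substitute t = 2 to get x = -16.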